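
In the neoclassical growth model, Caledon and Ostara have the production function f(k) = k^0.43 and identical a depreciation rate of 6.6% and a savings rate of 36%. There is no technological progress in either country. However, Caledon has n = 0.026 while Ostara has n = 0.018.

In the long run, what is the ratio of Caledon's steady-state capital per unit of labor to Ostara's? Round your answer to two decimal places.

Steady-state k* = [s/(n + δ)]^(1/(1−α)), so the ratio is [ (s_C/(n + δ)_C) / (s_O/(n + δ)_O) ]^1.7544.
s_C/(n + δ)_C = 0.36/0.092 = 3.9130; s_O/(n + δ)_O = 0.36/0.084 = 4.2857.
Ratio = (3.9130/4.2857)^1.7544 = 0.9130^1.7544 ≈ 0.8524

k*_C / k*_O ≈ 0.85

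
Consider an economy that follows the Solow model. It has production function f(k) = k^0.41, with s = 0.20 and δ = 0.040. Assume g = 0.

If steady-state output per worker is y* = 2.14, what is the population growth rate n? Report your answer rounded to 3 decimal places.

n ≈ 0.027

Steady state requires s·f(k) = (n + δ)·k, i.e. s·k^α = (n + δ)·k.
Since y* = [s/(n + δ)]^(α/(1−α)), we have s/(n + δ) = (y*)^((1−α)/α) = 2.14^1.439 = 2.9886.
Therefore n + δ = s / 2.9886 = 0.20 / 2.9886 = 0.0669, so n = 0.0669 − 0.040 = 0.0269.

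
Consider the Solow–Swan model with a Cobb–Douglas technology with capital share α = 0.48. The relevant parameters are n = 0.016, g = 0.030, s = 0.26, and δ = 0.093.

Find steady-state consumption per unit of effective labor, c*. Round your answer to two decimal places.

In steady state, investment equals break-even investment: s·k^α = (n + g + δ)·k.
Dividing both sides by k: k^(1−α) = s / (n + g + δ).
k^0.52 = 0.26 / (0.016 + 0.030 + 0.093) = 0.26 / 0.139 = 1.8705
k* = 1.8705^(1/0.52) ≈ 3.3342
y* = (k*)^α = 3.3342^0.48 ≈ 1.7825
c* = (1 − s)·y* = (1 − 0.26) × 1.7825 ≈ 1.3191

c* = 1.32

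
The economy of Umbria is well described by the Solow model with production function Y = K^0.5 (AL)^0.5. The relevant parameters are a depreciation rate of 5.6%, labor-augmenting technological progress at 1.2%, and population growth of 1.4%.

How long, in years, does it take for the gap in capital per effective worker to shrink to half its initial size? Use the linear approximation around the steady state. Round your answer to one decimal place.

half-life ≈ 16.9 years

Near the steady state the convergence rate is λ = (1 − α)(n + g + δ).
λ = (1 − 0.5) × 0.082 = 0.5 × 0.082 = 0.0410
Half-life = ln 2 / λ = 0.6931 / 0.0410 ≈ 16.90 years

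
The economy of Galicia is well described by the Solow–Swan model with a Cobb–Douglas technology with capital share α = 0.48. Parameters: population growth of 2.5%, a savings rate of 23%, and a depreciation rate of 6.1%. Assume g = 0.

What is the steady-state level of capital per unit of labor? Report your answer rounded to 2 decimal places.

k* = 6.63

At the steady state, Δk = 0, so s·k^α = (n + δ)·k.
Dividing both sides by k: k^(1−α) = s / (n + δ).
k^0.52 = 0.23 / (0.025 + 0.061) = 0.23 / 0.086 = 2.6744
k* = 2.6744^(1/0.52) ≈ 6.6312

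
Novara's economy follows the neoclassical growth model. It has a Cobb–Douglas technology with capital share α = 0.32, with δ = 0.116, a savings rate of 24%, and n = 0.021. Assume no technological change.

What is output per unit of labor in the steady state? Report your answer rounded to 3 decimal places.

y* = 1.302

Steady state requires s·f(k) = (n + δ)·k, i.e. s·k^α = (n + δ)·k.
Dividing both sides by k: k^(1−α) = s / (n + δ).
k^0.68 = 0.24 / (0.021 + 0.116) = 0.24 / 0.137 = 1.7518
k* = 1.7518^(1/0.68) ≈ 2.2807
y* = (k*)^α = 2.2807^0.32 ≈ 1.3019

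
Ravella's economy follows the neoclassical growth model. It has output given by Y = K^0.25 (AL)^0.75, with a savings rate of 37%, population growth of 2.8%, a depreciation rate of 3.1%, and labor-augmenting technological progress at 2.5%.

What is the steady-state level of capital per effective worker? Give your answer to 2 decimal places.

In steady state, investment equals break-even investment: s·k^α = (n + g + δ)·k.
Dividing both sides by k: k^(1−α) = s / (n + g + δ).
k^0.75 = 0.37 / (0.028 + 0.025 + 0.031) = 0.37 / 0.084 = 4.4048
k* = 4.4048^(1/0.75) ≈ 7.2205

k* ≈ 7.22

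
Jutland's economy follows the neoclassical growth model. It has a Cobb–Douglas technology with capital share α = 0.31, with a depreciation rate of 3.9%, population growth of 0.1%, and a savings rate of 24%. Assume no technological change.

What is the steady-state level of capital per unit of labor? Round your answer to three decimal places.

At the steady state, Δk = 0, so s·k^α = (n + δ)·k.
Rearranging, k^(1−α) = s / (n + δ).
k^0.69 = 0.24 / (0.001 + 0.039) = 0.24 / 0.040 = 6.0000
k* = 6.0000^(1/0.69) ≈ 13.4201

k* = 13.420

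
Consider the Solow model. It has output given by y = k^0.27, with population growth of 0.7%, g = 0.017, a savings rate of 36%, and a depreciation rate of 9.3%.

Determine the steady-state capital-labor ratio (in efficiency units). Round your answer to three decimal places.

In steady state, investment equals break-even investment: s·k^α = (n + g + δ)·k.
Dividing both sides by k: k^(1−α) = s / (n + g + δ).
k^0.73 = 0.36 / (0.007 + 0.017 + 0.093) = 0.36 / 0.117 = 3.0769
k* = 3.0769^(1/0.73) ≈ 4.6628

k* ≈ 4.663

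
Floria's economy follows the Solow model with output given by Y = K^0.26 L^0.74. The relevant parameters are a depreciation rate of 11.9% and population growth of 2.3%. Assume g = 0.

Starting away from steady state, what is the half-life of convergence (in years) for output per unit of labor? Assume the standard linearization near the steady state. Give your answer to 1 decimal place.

Near the steady state the convergence rate is λ = (1 − α)(n + δ).
λ = (1 − 0.26) × 0.142 = 0.74 × 0.142 = 0.10508
Half-life = ln 2 / λ = 0.6931 / 0.10508 ≈ 6.60 years

about 6.6 years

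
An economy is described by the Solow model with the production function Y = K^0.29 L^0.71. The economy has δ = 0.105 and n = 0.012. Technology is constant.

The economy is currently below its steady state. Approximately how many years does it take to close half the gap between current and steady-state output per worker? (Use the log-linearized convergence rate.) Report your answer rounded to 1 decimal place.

half-life ≈ 8.3 years

Near the steady state the convergence rate is λ = (1 − α)(n + δ).
λ = (1 − 0.29) × 0.117 = 0.71 × 0.117 = 0.08307
Half-life = ln 2 / λ = 0.6931 / 0.08307 ≈ 8.34 years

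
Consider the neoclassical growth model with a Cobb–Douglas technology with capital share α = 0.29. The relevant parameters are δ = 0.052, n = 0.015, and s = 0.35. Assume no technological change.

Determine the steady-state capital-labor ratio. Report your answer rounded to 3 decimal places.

k* = 10.263

At the steady state, Δk = 0, so s·k^α = (n + δ)·k.
Rearranging, k^(1−α) = s / (n + δ).
k^0.71 = 0.35 / (0.015 + 0.052) = 0.35 / 0.067 = 5.2239
k* = 5.2239^(1/0.71) ≈ 10.2627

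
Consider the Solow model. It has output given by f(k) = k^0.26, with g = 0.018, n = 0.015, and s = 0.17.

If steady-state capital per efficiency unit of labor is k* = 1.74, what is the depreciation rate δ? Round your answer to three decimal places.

In steady state, investment equals break-even investment: s·k^α = (n + g + δ)·k.
So s / (n + g + δ) = (k*)^(1−α) = 1.74^0.74 = 1.5066.
Therefore n + g + δ = s / 1.5066 = 0.17 / 1.5066 = 0.1128, so δ = 0.1128 − 0.033 = 0.0798.

δ ≈ 0.080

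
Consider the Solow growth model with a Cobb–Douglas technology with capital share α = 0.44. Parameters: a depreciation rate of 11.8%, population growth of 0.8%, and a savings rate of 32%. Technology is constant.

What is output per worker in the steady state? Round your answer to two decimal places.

y* ≈ 2.08

In steady state, investment equals break-even investment: s·k^α = (n + δ)·k.
Dividing both sides by k: k^(1−α) = s / (n + δ).
k^0.56 = 0.32 / (0.008 + 0.118) = 0.32 / 0.126 = 2.5397
k* = 2.5397^(1/0.56) ≈ 5.2823
y* = (k*)^α = 5.2823^0.44 ≈ 2.0799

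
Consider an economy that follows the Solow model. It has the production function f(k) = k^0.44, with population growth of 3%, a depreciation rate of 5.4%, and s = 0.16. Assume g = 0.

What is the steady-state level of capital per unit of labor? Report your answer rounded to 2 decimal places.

At the steady state, Δk = 0, so s·k^α = (n + δ)·k.
Rearranging, k^(1−α) = s / (n + δ).
k^0.56 = 0.16 / (0.030 + 0.054) = 0.16 / 0.084 = 1.9048
k* = 1.9048^(1/0.56) ≈ 3.1603

k* = 3.16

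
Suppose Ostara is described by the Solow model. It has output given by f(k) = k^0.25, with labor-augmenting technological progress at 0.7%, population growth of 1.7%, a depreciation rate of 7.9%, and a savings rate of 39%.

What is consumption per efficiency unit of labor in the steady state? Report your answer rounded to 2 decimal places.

Steady state requires s·f(k) = (n + g + δ)·k, i.e. s·k^α = (n + g + δ)·k.
Rearranging, k^(1−α) = s / (n + g + δ).
k^0.75 = 0.39 / (0.017 + 0.007 + 0.079) = 0.39 / 0.103 = 3.7864
k* = 3.7864^(1/0.75) ≈ 5.9016
y* = (k*)^α = 5.9016^0.25 ≈ 1.5586
c* = (1 − s)·y* = (1 − 0.39) × 1.5586 ≈ 0.9507

c* = 0.95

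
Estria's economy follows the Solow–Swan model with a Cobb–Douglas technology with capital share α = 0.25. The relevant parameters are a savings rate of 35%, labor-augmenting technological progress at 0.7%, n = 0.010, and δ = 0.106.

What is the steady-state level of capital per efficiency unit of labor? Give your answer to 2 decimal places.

Steady state requires s·f(k) = (n + g + δ)·k, i.e. s·k^α = (n + g + δ)·k.
Dividing both sides by k: k^(1−α) = s / (n + g + δ).
k^0.75 = 0.35 / (0.010 + 0.007 + 0.106) = 0.35 / 0.123 = 2.8455
k* = 2.8455^(1/0.75) ≈ 4.0322

k* ≈ 4.03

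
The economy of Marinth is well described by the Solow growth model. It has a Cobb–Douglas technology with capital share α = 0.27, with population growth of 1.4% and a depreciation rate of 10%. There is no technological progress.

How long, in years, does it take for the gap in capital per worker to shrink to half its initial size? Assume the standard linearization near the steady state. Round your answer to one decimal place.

about 8.3 years

Near the steady state the convergence rate is λ = (1 − α)(n + δ).
λ = (1 − 0.27) × 0.114 = 0.73 × 0.114 = 0.08322
Half-life = ln 2 / λ = 0.6931 / 0.08322 ≈ 8.33 years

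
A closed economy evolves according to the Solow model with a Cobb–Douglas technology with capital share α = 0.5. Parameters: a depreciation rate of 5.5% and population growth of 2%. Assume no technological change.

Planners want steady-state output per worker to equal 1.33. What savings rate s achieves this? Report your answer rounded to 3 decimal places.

s ≈ 0.100

In steady state, investment equals break-even investment: s·k^α = (n + δ)·k.
Since y* = [s/(n + δ)]^(α/(1−α)), we have s/(n + δ) = (y*)^((1−α)/α) = 1.33^1 = 1.3300.
Therefore s = 1.3300 × (n + δ) = 1.3300 × 0.075 = 0.0998.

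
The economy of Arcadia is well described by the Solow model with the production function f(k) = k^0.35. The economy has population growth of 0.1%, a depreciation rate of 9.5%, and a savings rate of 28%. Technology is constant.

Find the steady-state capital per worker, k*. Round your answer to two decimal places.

At the steady state, Δk = 0, so s·k^α = (n + δ)·k.
Dividing both sides by k: k^(1−α) = s / (n + δ).
k^0.65 = 0.28 / (0.001 + 0.095) = 0.28 / 0.096 = 2.9167
k* = 2.9167^(1/0.65) ≈ 5.1906

k* = 5.19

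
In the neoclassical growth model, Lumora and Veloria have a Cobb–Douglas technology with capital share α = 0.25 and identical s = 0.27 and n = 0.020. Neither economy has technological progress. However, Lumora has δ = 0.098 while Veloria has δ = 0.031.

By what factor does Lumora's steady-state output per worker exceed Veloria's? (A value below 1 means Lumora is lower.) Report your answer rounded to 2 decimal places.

y*_L / y*_V ≈ 0.76

Steady-state y* = [s/(n + δ)]^(α/(1−α)), so the ratio is [ (s_L/(n + δ)_L) / (s_V/(n + δ)_V) ]^0.3333.
s_L/(n + δ)_L = 0.27/0.118 = 2.2881; s_V/(n + δ)_V = 0.27/0.051 = 5.2941.
Ratio = (2.2881/5.2941)^0.3333 = 0.4322^0.3333 ≈ 0.7561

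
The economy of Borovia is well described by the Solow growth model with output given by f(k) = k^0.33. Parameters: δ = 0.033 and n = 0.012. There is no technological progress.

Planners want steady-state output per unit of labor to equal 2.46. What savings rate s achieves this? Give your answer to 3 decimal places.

Steady state requires s·f(k) = (n + δ)·k, i.e. s·k^α = (n + δ)·k.
Since y* = [s/(n + δ)]^(α/(1−α)), we have s/(n + δ) = (y*)^((1−α)/α) = 2.46^2.0303 = 6.2189.
Therefore s = 6.2189 × (n + δ) = 6.2189 × 0.045 = 0.2799.

s ≈ 0.280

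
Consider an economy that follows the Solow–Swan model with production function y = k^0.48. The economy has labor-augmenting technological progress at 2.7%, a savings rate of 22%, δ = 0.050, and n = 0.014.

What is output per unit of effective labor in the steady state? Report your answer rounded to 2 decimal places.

At the steady state, Δk = 0, so s·k^α = (n + g + δ)·k.
Rearranging, k^(1−α) = s / (n + g + δ).
k^0.52 = 0.22 / (0.014 + 0.027 + 0.050) = 0.22 / 0.091 = 2.4176
k* = 2.4176^(1/0.52) ≈ 5.4611
y* = (k*)^α = 5.4611^0.48 ≈ 2.2589

y* = 2.26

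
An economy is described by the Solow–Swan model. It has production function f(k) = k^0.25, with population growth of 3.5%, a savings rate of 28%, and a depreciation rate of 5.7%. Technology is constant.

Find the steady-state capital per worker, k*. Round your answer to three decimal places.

Steady state requires s·f(k) = (n + δ)·k, i.e. s·k^α = (n + δ)·k.
Rearranging, k^(1−α) = s / (n + δ).
k^0.75 = 0.28 / (0.035 + 0.057) = 0.28 / 0.092 = 3.0435
k* = 3.0435^(1/0.75) ≈ 4.4106

k* ≈ 4.411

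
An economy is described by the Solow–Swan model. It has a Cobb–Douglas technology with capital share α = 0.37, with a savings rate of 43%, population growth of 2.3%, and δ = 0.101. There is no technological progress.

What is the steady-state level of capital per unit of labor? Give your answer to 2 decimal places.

In steady state, investment equals break-even investment: s·k^α = (n + δ)·k.
Rearranging, k^(1−α) = s / (n + δ).
k^0.63 = 0.43 / (0.023 + 0.101) = 0.43 / 0.124 = 3.4677
k* = 3.4677^(1/0.63) ≈ 7.1979

k* = 7.20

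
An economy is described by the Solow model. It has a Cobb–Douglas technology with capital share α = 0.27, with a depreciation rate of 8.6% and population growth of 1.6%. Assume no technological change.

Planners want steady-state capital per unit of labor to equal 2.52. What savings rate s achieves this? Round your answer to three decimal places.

Steady state requires s·f(k) = (n + δ)·k, i.e. s·k^α = (n + δ)·k.
So s / (n + δ) = (k*)^(1−α) = 2.52^0.73 = 1.9635.
Therefore s = 1.9635 × (n + δ) = 1.9635 × 0.102 = 0.2003.

s ≈ 0.200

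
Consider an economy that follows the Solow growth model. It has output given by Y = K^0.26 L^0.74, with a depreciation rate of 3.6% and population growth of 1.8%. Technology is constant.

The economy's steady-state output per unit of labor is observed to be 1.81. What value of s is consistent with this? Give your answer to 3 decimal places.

s ≈ 0.292

Steady state requires s·f(k) = (n + δ)·k, i.e. s·k^α = (n + δ)·k.
Since y* = [s/(n + δ)]^(α/(1−α)), we have s/(n + δ) = (y*)^((1−α)/α) = 1.81^2.8462 = 5.4126.
Therefore s = 5.4126 × (n + δ) = 5.4126 × 0.054 = 0.2923.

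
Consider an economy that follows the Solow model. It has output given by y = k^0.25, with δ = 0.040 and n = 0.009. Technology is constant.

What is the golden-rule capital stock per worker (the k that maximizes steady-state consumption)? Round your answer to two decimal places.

k_gold ≈ 8.78

The golden rule sets f'(k) = n + δ, i.e. α·k^(α−1) = n + δ.
So k^(1−α) = α / (n + δ) = 0.25 / 0.049 = 5.1020.
k_gold = 5.1020^(1/0.75) ≈ 8.7832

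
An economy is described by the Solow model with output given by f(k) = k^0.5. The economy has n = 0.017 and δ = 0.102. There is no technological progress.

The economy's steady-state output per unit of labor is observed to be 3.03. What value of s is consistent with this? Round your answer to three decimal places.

s ≈ 0.361

Steady state requires s·f(k) = (n + δ)·k, i.e. s·k^α = (n + δ)·k.
Since y* = [s/(n + δ)]^(α/(1−α)), we have s/(n + δ) = (y*)^((1−α)/α) = 3.03^1 = 3.0300.
Therefore s = 3.0300 × (n + δ) = 3.0300 × 0.119 = 0.3606.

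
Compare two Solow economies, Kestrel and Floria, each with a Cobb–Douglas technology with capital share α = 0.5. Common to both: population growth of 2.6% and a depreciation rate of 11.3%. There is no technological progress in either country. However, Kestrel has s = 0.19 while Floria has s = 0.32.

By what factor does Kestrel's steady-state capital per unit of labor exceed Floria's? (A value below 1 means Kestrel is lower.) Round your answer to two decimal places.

Steady-state k* = [s/(n + δ)]^(1/(1−α)), so the ratio is [ (s_K/(n + δ)_K) / (s_F/(n + δ)_F) ]^2.
s_K/(n + δ)_K = 0.19/0.139 = 1.3669; s_F/(n + δ)_F = 0.32/0.139 = 2.3022.
Ratio = (1.3669/2.3022)^2 = 0.5937^2 ≈ 0.3525

k*_K / k*_F ≈ 0.35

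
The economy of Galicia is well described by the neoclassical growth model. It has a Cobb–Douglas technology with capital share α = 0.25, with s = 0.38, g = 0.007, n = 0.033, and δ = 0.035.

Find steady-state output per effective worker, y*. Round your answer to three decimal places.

y* = 1.718

Steady state requires s·f(k) = (n + g + δ)·k, i.e. s·k^α = (n + g + δ)·k.
Rearranging, k^(1−α) = s / (n + g + δ).
k^0.75 = 0.38 / (0.033 + 0.007 + 0.035) = 0.38 / 0.075 = 5.0667
k* = 5.0667^(1/0.75) ≈ 8.7023
y* = (k*)^α = 8.7023^0.25 ≈ 1.7175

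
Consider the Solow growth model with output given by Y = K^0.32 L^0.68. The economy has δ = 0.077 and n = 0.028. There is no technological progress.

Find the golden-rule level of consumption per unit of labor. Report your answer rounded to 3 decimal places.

At the golden rule, f'(k) = n + δ, so α·k^(α−1) = n + δ and k_gold = (α/(n + δ))^(1/(1−α)).
k_gold = (0.32/0.105)^(1/0.68) = 3.0476^1.4706 ≈ 5.1488
c_gold = f(k_gold) − (n + δ)·k_gold = 1.6895 − 0.105×5.1488 ≈ 1.1489

c_gold ≈ 1.149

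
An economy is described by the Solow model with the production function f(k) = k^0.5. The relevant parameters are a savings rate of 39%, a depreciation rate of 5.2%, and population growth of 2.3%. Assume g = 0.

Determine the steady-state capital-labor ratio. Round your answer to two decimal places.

k* ≈ 27.04

In steady state, investment equals break-even investment: s·k^α = (n + δ)·k.
Dividing both sides by k: k^(1−α) = s / (n + δ).
k^0.5 = 0.39 / (0.023 + 0.052) = 0.39 / 0.075 = 5.2000
k* = 5.2000^(1/0.5) ≈ 27.0400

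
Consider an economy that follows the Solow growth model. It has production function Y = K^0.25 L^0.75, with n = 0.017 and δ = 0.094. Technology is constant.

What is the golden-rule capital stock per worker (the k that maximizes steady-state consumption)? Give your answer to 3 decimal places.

k_gold ≈ 2.952

The golden rule sets f'(k) = n + δ, i.e. α·k^(α−1) = n + δ.
So k^(1−α) = α / (n + δ) = 0.25 / 0.111 = 2.2523.
k_gold = 2.2523^(1/0.75) ≈ 2.9524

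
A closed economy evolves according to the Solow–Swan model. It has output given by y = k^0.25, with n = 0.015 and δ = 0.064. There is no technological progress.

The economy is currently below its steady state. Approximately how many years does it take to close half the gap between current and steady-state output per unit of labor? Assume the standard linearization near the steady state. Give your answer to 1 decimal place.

Near the steady state the convergence rate is λ = (1 − α)(n + δ).
λ = (1 − 0.25) × 0.079 = 0.75 × 0.079 = 0.05925
Half-life = ln 2 / λ = 0.6931 / 0.05925 ≈ 11.70 years

t_½ ≈ 11.7 years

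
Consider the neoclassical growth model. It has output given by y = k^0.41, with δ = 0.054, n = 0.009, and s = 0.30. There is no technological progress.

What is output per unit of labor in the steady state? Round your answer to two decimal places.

At the steady state, Δk = 0, so s·k^α = (n + δ)·k.
Rearranging, k^(1−α) = s / (n + δ).
k^0.59 = 0.30 / (0.009 + 0.054) = 0.30 / 0.063 = 4.7619
k* = 4.7619^(1/0.59) ≈ 14.0858
y* = (k*)^α = 14.0858^0.41 ≈ 2.9580

y* ≈ 2.96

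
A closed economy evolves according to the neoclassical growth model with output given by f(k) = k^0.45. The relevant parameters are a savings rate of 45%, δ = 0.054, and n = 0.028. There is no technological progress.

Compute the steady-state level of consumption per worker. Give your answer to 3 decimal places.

c* ≈ 2.215

Steady state requires s·f(k) = (n + δ)·k, i.e. s·k^α = (n + δ)·k.
Dividing both sides by k: k^(1−α) = s / (n + δ).
k^0.55 = 0.45 / (0.028 + 0.054) = 0.45 / 0.082 = 5.4878
k* = 5.4878^(1/0.55) ≈ 22.0984
y* = (k*)^α = 22.0984^0.45 ≈ 4.0268
c* = (1 − s)·y* = (1 − 0.45) × 4.0268 ≈ 2.2147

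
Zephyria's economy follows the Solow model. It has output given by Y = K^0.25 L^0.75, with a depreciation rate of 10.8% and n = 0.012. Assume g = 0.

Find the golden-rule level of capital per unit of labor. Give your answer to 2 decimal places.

k_gold ≈ 2.66

The golden rule sets f'(k) = n + δ, i.e. α·k^(α−1) = n + δ.
So k^(1−α) = α / (n + δ) = 0.25 / 0.120 = 2.0833.
k_gold = 2.0833^(1/0.75) ≈ 2.6607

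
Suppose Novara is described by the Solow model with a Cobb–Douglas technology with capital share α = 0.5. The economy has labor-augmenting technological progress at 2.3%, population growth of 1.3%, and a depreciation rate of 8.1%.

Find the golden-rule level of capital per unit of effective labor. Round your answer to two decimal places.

The golden rule sets f'(k) = n + g + δ, i.e. α·k^(α−1) = n + g + δ.
So k^(1−α) = α / (n + g + δ) = 0.5 / 0.117 = 4.2735.
k_gold = 4.2735^(1/0.5) ≈ 18.2628

k_gold ≈ 18.26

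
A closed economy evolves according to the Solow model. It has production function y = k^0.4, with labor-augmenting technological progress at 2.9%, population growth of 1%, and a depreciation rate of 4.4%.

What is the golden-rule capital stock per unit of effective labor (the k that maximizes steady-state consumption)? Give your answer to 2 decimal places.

The golden rule sets f'(k) = n + g + δ, i.e. α·k^(α−1) = n + g + δ.
So k^(1−α) = α / (n + g + δ) = 0.4 / 0.083 = 4.8193.
k_gold = 4.8193^(1/0.6) ≈ 13.7501

k_gold ≈ 13.75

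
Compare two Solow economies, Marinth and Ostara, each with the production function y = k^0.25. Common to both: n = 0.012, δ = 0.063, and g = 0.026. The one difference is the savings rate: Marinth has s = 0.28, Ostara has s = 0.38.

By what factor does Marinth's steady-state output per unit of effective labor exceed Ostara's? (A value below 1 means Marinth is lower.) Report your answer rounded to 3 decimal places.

ratio ≈ 0.903

Steady-state y* = [s/(n + g + δ)]^(α/(1−α)), so the ratio is [ (s_M/(n + g + δ)_M) / (s_O/(n + g + δ)_O) ]^0.3333.
s_M/(n + g + δ)_M = 0.28/0.101 = 2.7723; s_O/(n + g + δ)_O = 0.38/0.101 = 3.7624.
Ratio = (2.7723/3.7624)^0.3333 = 0.7368^0.3333 ≈ 0.9032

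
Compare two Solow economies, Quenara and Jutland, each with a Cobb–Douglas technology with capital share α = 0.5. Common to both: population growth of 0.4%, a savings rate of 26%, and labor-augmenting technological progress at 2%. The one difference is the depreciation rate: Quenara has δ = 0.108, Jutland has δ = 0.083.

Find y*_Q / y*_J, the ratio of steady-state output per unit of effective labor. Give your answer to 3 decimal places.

Steady-state y* = [s/(n + g + δ)]^(α/(1−α)), so the ratio is [ (s_Q/(n + g + δ)_Q) / (s_J/(n + g + δ)_J) ]^1.
s_Q/(n + g + δ)_Q = 0.26/0.132 = 1.9697; s_J/(n + g + δ)_J = 0.26/0.107 = 2.4299.
Ratio = (1.9697/2.4299)^1 = 0.8106^1 ≈ 0.8106

ratio ≈ 0.811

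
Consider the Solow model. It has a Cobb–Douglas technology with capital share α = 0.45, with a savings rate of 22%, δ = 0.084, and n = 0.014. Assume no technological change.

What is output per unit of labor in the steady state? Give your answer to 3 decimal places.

y* = 1.938

At the steady state, Δk = 0, so s·k^α = (n + δ)·k.
Dividing both sides by k: k^(1−α) = s / (n + δ).
k^0.55 = 0.22 / (0.014 + 0.084) = 0.22 / 0.098 = 2.2449
k* = 2.2449^(1/0.55) ≈ 4.3505
y* = (k*)^α = 4.3505^0.45 ≈ 1.9380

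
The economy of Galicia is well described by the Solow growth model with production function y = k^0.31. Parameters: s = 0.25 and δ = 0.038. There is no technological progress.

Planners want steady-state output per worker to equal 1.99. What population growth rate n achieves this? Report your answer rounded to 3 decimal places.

n ≈ 0.016

At the steady state, Δk = 0, so s·k^α = (n + δ)·k.
Since y* = [s/(n + δ)]^(α/(1−α)), we have s/(n + δ) = (y*)^((1−α)/α) = 1.99^2.2258 = 4.6258.
Therefore n + δ = s / 4.6258 = 0.25 / 4.6258 = 0.0540, so n = 0.0540 − 0.038 = 0.0160.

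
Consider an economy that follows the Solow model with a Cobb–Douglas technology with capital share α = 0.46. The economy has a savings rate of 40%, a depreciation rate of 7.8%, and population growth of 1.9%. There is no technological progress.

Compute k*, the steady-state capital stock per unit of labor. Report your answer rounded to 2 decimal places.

k* ≈ 13.79

At the steady state, Δk = 0, so s·k^α = (n + δ)·k.
Rearranging, k^(1−α) = s / (n + δ).
k^0.54 = 0.40 / (0.019 + 0.078) = 0.40 / 0.097 = 4.1237
k* = 4.1237^(1/0.54) ≈ 13.7854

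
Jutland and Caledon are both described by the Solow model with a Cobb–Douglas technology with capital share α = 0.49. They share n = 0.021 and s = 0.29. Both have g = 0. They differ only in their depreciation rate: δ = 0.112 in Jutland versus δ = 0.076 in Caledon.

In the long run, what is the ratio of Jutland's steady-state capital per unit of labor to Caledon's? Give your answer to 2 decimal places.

ratio ≈ 0.54

Steady-state k* = [s/(n + δ)]^(1/(1−α)), so the ratio is [ (s_J/(n + δ)_J) / (s_C/(n + δ)_C) ]^1.9608.
s_J/(n + δ)_J = 0.29/0.133 = 2.1805; s_C/(n + δ)_C = 0.29/0.097 = 2.9897.
Ratio = (2.1805/2.9897)^1.9608 = 0.7293^1.9608 ≈ 0.5385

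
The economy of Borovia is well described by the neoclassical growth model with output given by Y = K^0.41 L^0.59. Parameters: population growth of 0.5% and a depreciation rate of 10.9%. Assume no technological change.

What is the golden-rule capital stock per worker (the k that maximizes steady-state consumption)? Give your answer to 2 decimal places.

k_gold ≈ 8.75

The golden rule sets f'(k) = n + δ, i.e. α·k^(α−1) = n + δ.
So k^(1−α) = α / (n + δ) = 0.41 / 0.114 = 3.5965.
k_gold = 3.5965^(1/0.59) ≈ 8.7533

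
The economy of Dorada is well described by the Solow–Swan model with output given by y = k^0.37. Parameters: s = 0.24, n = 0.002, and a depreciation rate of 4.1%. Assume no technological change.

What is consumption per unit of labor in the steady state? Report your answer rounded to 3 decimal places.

In steady state, investment equals break-even investment: s·k^α = (n + δ)·k.
Dividing both sides by k: k^(1−α) = s / (n + δ).
k^0.63 = 0.24 / (0.002 + 0.041) = 0.24 / 0.043 = 5.5814
k* = 5.5814^(1/0.63) ≈ 15.3217
y* = (k*)^α = 15.3217^0.37 ≈ 2.7451
c* = (1 − s)·y* = (1 − 0.24) × 2.7451 ≈ 2.0863

c* ≈ 2.086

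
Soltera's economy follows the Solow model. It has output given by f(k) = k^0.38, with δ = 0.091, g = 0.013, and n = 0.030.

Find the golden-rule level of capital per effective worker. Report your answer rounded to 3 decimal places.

k_gold ≈ 5.372

The golden rule sets f'(k) = n + g + δ, i.e. α·k^(α−1) = n + g + δ.
So k^(1−α) = α / (n + g + δ) = 0.38 / 0.134 = 2.8358.
k_gold = 2.8358^(1/0.62) ≈ 5.3718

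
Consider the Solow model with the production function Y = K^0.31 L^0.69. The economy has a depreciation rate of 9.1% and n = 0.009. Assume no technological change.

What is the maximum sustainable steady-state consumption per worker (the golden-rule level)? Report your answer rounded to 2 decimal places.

c_gold ≈ 1.15

At the golden rule, f'(k) = n + δ, so α·k^(α−1) = n + δ and k_gold = (α/(n + δ))^(1/(1−α)).
k_gold = (0.31/0.100)^(1/0.69) = 3.1000^1.4493 ≈ 5.1538
c_gold = f(k_gold) − (n + δ)·k_gold = 1.6625 − 0.100×5.1538 ≈ 1.1471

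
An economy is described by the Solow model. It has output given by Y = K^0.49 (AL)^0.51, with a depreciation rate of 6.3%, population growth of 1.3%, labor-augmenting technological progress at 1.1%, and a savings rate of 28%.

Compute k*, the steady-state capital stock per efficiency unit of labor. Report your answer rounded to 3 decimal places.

k* = 9.894

At the steady state, Δk = 0, so s·k^α = (n + g + δ)·k.
Dividing both sides by k: k^(1−α) = s / (n + g + δ).
k^0.51 = 0.28 / (0.013 + 0.011 + 0.063) = 0.28 / 0.087 = 3.2184
k* = 3.2184^(1/0.51) ≈ 9.8940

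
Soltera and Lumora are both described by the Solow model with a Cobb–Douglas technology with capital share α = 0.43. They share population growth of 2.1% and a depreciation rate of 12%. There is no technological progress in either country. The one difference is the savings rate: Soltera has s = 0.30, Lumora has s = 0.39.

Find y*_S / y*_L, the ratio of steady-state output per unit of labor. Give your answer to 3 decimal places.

ratio ≈ 0.820

Steady-state y* = [s/(n + δ)]^(α/(1−α)), so the ratio is [ (s_S/(n + δ)_S) / (s_L/(n + δ)_L) ]^0.7544.
s_S/(n + δ)_S = 0.30/0.141 = 2.1277; s_L/(n + δ)_L = 0.39/0.141 = 2.7660.
Ratio = (2.1277/2.7660)^0.7544 = 0.7692^0.7544 ≈ 0.8204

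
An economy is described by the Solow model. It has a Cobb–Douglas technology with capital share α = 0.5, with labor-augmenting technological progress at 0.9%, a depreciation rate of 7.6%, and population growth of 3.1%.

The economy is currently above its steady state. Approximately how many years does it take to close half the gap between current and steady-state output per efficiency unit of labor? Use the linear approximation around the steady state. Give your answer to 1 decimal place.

Near the steady state the convergence rate is λ = (1 − α)(n + g + δ).
λ = (1 − 0.5) × 0.116 = 0.5 × 0.116 = 0.0580
Half-life = ln 2 / λ = 0.6931 / 0.0580 ≈ 11.95 years

about 12.0 years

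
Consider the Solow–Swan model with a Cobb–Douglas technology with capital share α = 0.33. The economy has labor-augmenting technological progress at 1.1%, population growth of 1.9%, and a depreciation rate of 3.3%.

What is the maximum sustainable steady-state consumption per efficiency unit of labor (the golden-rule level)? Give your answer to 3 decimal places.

At the golden rule, f'(k) = n + g + δ, so α·k^(α−1) = n + g + δ and k_gold = (α/(n + g + δ))^(1/(1−α)).
k_gold = (0.33/0.063)^(1/0.67) = 5.2381^1.4925 ≈ 11.8404
c_gold = f(k_gold) − (n + g + δ)·k_gold = 2.2605 − 0.063×11.8404 ≈ 1.5146

c_gold ≈ 1.515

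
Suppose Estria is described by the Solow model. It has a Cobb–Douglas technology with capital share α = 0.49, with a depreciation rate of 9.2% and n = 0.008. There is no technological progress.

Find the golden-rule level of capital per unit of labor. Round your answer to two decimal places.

The golden rule sets f'(k) = n + δ, i.e. α·k^(α−1) = n + δ.
So k^(1−α) = α / (n + δ) = 0.49 / 0.100 = 4.9000.
k_gold = 4.9000^(1/0.51) ≈ 22.5593

k_gold ≈ 22.56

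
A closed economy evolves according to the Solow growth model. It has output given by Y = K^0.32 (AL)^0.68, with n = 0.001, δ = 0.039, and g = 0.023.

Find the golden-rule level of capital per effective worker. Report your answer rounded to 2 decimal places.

The golden rule sets f'(k) = n + g + δ, i.e. α·k^(α−1) = n + g + δ.
So k^(1−α) = α / (n + g + δ) = 0.32 / 0.063 = 5.0794.
k_gold = 5.0794^(1/0.68) ≈ 10.9134

k_gold ≈ 10.91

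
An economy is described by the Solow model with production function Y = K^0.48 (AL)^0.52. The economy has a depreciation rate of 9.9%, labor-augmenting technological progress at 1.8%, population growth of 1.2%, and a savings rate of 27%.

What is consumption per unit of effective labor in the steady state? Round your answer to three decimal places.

At the steady state, Δk = 0, so s·k^α = (n + g + δ)·k.
Rearranging, k^(1−α) = s / (n + g + δ).
k^0.52 = 0.27 / (0.012 + 0.018 + 0.099) = 0.27 / 0.129 = 2.0930
k* = 2.0930^(1/0.52) ≈ 4.1387
y* = (k*)^α = 4.1387^0.48 ≈ 1.9774
c* = (1 − s)·y* = (1 − 0.27) × 1.9774 ≈ 1.4435

c* ≈ 1.444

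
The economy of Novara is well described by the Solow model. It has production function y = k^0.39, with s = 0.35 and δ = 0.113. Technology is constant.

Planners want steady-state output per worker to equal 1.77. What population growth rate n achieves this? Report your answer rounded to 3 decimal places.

In steady state, investment equals break-even investment: s·k^α = (n + δ)·k.
Since y* = [s/(n + δ)]^(α/(1−α)), we have s/(n + δ) = (y*)^((1−α)/α) = 1.77^1.5641 = 2.4426.
Therefore n + δ = s / 2.4426 = 0.35 / 2.4426 = 0.1433, so n = 0.1433 − 0.113 = 0.0303.

n ≈ 0.030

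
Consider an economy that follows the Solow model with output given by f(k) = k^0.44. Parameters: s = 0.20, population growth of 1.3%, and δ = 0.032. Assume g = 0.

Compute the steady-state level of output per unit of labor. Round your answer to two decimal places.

y* = 3.23

At the steady state, Δk = 0, so s·k^α = (n + δ)·k.
Rearranging, k^(1−α) = s / (n + δ).
k^0.56 = 0.20 / (0.013 + 0.032) = 0.20 / 0.045 = 4.4444
k* = 4.4444^(1/0.56) ≈ 14.3486
y* = (k*)^α = 14.3486^0.44 ≈ 3.2285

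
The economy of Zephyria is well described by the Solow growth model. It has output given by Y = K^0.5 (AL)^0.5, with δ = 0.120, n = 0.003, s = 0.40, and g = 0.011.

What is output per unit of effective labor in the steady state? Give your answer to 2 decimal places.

y* = 2.99

At the steady state, Δk = 0, so s·k^α = (n + g + δ)·k.
Rearranging, k^(1−α) = s / (n + g + δ).
k^0.5 = 0.40 / (0.003 + 0.011 + 0.120) = 0.40 / 0.134 = 2.9851
k* = 2.9851^(1/0.5) ≈ 8.9108
y* = (k*)^α = 8.9108^0.5 ≈ 2.9851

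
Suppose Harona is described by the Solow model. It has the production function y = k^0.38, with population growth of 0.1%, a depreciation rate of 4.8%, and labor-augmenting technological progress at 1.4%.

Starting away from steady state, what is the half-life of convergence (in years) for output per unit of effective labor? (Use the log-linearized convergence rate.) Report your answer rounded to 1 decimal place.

half-life ≈ 17.7 years

Near the steady state the convergence rate is λ = (1 − α)(n + g + δ).
λ = (1 − 0.38) × 0.063 = 0.62 × 0.063 = 0.03906
Half-life = ln 2 / λ = 0.6931 / 0.03906 ≈ 17.74 years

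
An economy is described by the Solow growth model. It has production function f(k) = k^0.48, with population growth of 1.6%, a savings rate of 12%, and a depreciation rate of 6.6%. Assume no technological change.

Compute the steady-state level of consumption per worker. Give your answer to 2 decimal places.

c* = 1.25

At the steady state, Δk = 0, so s·k^α = (n + δ)·k.
Dividing both sides by k: k^(1−α) = s / (n + δ).
k^0.52 = 0.12 / (0.016 + 0.066) = 0.12 / 0.082 = 1.4634
k* = 1.4634^(1/0.52) ≈ 2.0797
y* = (k*)^α = 2.0797^0.48 ≈ 1.4212
c* = (1 − s)·y* = (1 − 0.12) × 1.4212 ≈ 1.2507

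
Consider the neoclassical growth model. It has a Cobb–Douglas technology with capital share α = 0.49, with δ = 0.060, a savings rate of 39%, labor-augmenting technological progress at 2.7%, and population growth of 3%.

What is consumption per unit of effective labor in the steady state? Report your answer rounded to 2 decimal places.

In steady state, investment equals break-even investment: s·k^α = (n + g + δ)·k.
Rearranging, k^(1−α) = s / (n + g + δ).
k^0.51 = 0.39 / (0.030 + 0.027 + 0.060) = 0.39 / 0.117 = 3.3333
k* = 3.3333^(1/0.51) ≈ 10.5985
y* = (k*)^α = 10.5985^0.49 ≈ 3.1796
c* = (1 − s)·y* = (1 − 0.39) × 3.1796 ≈ 1.9396

c* = 1.94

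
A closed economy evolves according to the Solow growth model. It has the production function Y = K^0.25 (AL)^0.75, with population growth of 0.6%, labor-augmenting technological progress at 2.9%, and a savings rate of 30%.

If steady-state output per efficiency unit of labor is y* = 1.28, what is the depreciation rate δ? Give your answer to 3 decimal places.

Steady state requires s·f(k) = (n + g + δ)·k, i.e. s·k^α = (n + g + δ)·k.
Since y* = [s/(n + g + δ)]^(α/(1−α)), we have s/(n + g + δ) = (y*)^((1−α)/α) = 1.28^3 = 2.0972.
Therefore n + g + δ = s / 2.0972 = 0.30 / 2.0972 = 0.1430, so δ = 0.1430 − 0.035 = 0.1080.

δ ≈ 0.108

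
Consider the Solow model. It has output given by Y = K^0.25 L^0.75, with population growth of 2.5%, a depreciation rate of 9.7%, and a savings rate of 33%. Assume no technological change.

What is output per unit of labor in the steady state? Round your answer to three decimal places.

In steady state, investment equals break-even investment: s·k^α = (n + δ)·k.
Dividing both sides by k: k^(1−α) = s / (n + δ).
k^0.75 = 0.33 / (0.025 + 0.097) = 0.33 / 0.122 = 2.7049
k* = 2.7049^(1/0.75) ≈ 3.7688
y* = (k*)^α = 3.7688^0.25 ≈ 1.3933

y* = 1.393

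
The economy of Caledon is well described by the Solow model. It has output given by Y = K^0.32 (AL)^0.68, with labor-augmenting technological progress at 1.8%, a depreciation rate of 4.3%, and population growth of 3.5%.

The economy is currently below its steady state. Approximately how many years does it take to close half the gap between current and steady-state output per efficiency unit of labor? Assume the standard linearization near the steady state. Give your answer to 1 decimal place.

about 10.6 years

Near the steady state the convergence rate is λ = (1 − α)(n + g + δ).
λ = (1 − 0.32) × 0.096 = 0.68 × 0.096 = 0.06528
Half-life = ln 2 / λ = 0.6931 / 0.06528 ≈ 10.62 years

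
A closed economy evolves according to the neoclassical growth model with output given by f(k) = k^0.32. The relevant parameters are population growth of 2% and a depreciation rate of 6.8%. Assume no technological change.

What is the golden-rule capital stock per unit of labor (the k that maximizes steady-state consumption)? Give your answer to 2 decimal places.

The golden rule sets f'(k) = n + δ, i.e. α·k^(α−1) = n + δ.
So k^(1−α) = α / (n + δ) = 0.32 / 0.088 = 3.6364.
k_gold = 3.6364^(1/0.68) ≈ 6.6760

k_gold ≈ 6.68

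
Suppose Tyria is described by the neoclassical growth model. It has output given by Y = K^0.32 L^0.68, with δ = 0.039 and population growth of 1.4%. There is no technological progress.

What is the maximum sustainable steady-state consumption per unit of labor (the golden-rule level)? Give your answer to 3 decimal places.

At the golden rule, f'(k) = n + δ, so α·k^(α−1) = n + δ and k_gold = (α/(n + δ))^(1/(1−α)).
k_gold = (0.32/0.053)^(1/0.68) = 6.0377^1.4706 ≈ 14.0718
c_gold = f(k_gold) − (n + δ)·k_gold = 2.3306 − 0.053×14.0718 ≈ 1.5848

c_gold ≈ 1.585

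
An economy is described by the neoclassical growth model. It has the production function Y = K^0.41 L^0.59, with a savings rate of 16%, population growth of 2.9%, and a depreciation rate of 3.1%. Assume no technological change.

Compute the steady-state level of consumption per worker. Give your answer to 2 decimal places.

At the steady state, Δk = 0, so s·k^α = (n + δ)·k.
Rearranging, k^(1−α) = s / (n + δ).
k^0.59 = 0.16 / (0.029 + 0.031) = 0.16 / 0.060 = 2.6667
k* = 2.6667^(1/0.59) ≈ 5.2722
y* = (k*)^α = 5.2722^0.41 ≈ 1.9770
c* = (1 − s)·y* = (1 − 0.16) × 1.9770 ≈ 1.6607

c* = 1.66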